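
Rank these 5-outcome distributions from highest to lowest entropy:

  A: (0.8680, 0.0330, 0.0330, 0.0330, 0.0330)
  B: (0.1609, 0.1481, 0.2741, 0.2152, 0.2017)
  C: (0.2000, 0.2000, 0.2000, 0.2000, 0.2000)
C > B > A

Key insight: Entropy is maximized by uniform distributions and minimized by concentrated distributions.

- Uniform distributions have maximum entropy log₂(5) = 2.3219 bits
- The more "peaked" or concentrated a distribution, the lower its entropy

Entropies:
  H(A) = 0.8269 bits
  H(B) = 2.2867 bits
  H(C) = 2.3219 bits

Ranking: C > B > A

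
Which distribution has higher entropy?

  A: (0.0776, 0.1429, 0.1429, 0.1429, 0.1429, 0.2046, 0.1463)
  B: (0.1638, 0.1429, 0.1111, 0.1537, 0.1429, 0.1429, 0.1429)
B

Both distributions are close to uniform, making this a harder comparison.

H(A) = 2.7645 bits
H(B) = 2.7991 bits

The distribution closer to uniform has higher entropy.
Answer: B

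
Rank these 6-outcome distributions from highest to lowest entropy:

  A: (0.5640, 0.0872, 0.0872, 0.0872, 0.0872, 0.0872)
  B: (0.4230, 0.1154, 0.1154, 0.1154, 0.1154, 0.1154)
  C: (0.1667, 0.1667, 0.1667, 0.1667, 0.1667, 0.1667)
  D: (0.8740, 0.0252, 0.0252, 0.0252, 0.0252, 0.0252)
C > B > A > D

Key insight: Entropy is maximized by uniform distributions and minimized by concentrated distributions.

Entropies:
  H(A) = 2.0005 bits
  H(B) = 2.3226 bits
  H(C) = 2.5850 bits
  H(D) = 0.8389 bits

Ranking: C > B > A > D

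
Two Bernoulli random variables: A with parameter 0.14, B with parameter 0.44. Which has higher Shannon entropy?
B

For binary distributions, entropy is maximized at p=0.5 and decreases as p moves toward 0 or 1.

H(A) = H(0.14) = 0.5842 bits
H(B) = H(0.44) = 0.9896 bits

Distribution B (p=0.44) is closer to uniform (p=0.5), so it has higher entropy.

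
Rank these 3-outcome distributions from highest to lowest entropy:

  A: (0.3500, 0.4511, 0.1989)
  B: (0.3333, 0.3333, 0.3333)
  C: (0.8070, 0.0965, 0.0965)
B > A > C

Key insight: Entropy is maximized by uniform distributions and minimized by concentrated distributions.

- Uniform distributions have maximum entropy log₂(3) = 1.5850 bits
- The more "peaked" or concentrated a distribution, the lower its entropy

Entropies:
  H(A) = 1.5116 bits
  H(B) = 1.5850 bits
  H(C) = 0.9007 bits

Ranking: B > A > C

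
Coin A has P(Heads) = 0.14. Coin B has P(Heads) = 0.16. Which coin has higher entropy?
B

For binary distributions, entropy is maximized at p=0.5 and decreases as p moves toward 0 or 1.

H(A) = H(0.14) = 0.5842 bits
H(B) = H(0.16) = 0.6343 bits

Distribution B (p=0.16) is closer to uniform (p=0.5), so it has higher entropy.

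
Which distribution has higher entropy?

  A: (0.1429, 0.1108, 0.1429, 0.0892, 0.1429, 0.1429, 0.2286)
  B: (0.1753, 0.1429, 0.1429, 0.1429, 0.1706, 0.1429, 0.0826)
B

Both distributions are close to uniform, making this a harder comparison.

H(A) = 2.7536 bits
H(B) = 2.7771 bits

The distribution closer to uniform has higher entropy.
Answer: B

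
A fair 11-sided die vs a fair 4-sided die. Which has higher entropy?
11-sided die

Both are uniform distributions; for uniform over n outcomes, H = log₂(n). H(11-sided) = log₂(11) = 3.459 bits and H(4-sided) = log₂(4) = 2.000 bits. More outcomes in a uniform distribution means higher entropy.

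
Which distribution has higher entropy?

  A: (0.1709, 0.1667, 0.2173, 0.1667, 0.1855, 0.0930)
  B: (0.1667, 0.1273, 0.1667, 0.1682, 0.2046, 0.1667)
B

Both distributions are close to uniform, making this a harder comparison.

H(A) = 2.5453 bits
H(B) = 2.5718 bits

The distribution closer to uniform has higher entropy.
Answer: B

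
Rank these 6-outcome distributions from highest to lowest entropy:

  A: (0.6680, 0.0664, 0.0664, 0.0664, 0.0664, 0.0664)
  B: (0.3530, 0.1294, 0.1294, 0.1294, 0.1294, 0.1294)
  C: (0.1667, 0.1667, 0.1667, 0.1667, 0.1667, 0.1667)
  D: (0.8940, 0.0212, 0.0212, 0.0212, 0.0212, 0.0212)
C > B > A > D

Key insight: Entropy is maximized by uniform distributions and minimized by concentrated distributions.

Entropies:
  H(A) = 1.6878 bits
  H(B) = 2.4390 bits
  H(C) = 2.5850 bits
  H(D) = 0.7339 bits

Ranking: C > B > A > D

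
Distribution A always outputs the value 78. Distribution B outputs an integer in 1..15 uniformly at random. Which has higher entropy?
B

A is deterministic, so H(A) = 0. B is uniform over 15 outcomes, so H(B) = log₂(15) = 3.907 bits. Any distribution with genuine randomness has higher entropy than a deterministic one.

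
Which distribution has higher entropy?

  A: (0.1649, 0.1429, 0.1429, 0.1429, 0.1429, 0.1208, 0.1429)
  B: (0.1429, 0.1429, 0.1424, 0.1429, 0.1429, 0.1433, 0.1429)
B

Both distributions are close to uniform, making this a harder comparison.

H(A) = 2.8024 bits
H(B) = 2.8074 bits

The distribution closer to uniform has higher entropy.
Answer: B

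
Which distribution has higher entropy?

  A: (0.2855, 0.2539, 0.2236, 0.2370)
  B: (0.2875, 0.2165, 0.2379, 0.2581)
A

Both distributions are close to uniform, making this a harder comparison.

H(A) = 1.9939 bits
H(B) = 1.9921 bits

The distribution closer to uniform has higher entropy.
Answer: A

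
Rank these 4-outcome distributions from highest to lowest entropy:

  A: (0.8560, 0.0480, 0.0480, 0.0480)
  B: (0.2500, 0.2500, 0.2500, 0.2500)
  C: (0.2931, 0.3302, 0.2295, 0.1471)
B > C > A

Key insight: Entropy is maximized by uniform distributions and minimized by concentrated distributions.

- Uniform distributions have maximum entropy log₂(4) = 2.0000 bits
- The more "peaked" or concentrated a distribution, the lower its entropy

Entropies:
  H(A) = 0.8229 bits
  H(B) = 2.0000 bits
  H(C) = 1.9409 bits

Ranking: B > C > A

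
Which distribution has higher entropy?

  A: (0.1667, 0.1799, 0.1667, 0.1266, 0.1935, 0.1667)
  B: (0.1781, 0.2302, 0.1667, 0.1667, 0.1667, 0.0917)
A

Both distributions are close to uniform, making this a harder comparison.

H(A) = 2.5737 bits
H(B) = 2.5397 bits

The distribution closer to uniform has higher entropy.
Answer: A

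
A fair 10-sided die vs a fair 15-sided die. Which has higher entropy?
15-sided die

Both are uniform distributions; for uniform over n outcomes, H = log₂(n). H(10-sided) = log₂(10) = 3.322 bits and H(15-sided) = log₂(15) = 3.907 bits. More outcomes in a uniform distribution means higher entropy.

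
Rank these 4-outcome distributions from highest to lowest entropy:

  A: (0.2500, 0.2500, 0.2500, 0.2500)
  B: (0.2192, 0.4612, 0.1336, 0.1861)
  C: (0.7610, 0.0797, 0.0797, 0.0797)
A > B > C

Key insight: Entropy is maximized by uniform distributions and minimized by concentrated distributions.

- Uniform distributions have maximum entropy log₂(4) = 2.0000 bits
- The more "peaked" or concentrated a distribution, the lower its entropy

Entropies:
  H(A) = 2.0000 bits
  H(B) = 1.8343 bits
  H(C) = 1.1722 bits

Ranking: A > B > C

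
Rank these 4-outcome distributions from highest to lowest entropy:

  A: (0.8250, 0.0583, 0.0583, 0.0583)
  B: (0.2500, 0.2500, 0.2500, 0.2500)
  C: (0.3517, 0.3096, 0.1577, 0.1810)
B > C > A

Key insight: Entropy is maximized by uniform distributions and minimized by concentrated distributions.

- Uniform distributions have maximum entropy log₂(4) = 2.0000 bits
- The more "peaked" or concentrated a distribution, the lower its entropy

Entropies:
  H(A) = 0.9464 bits
  H(B) = 2.0000 bits
  H(C) = 1.9205 bits

Ranking: B > C > A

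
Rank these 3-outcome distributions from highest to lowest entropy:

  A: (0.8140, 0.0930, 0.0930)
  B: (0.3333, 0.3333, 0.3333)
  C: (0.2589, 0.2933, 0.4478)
B > C > A

Key insight: Entropy is maximized by uniform distributions and minimized by concentrated distributions.

- Uniform distributions have maximum entropy log₂(3) = 1.5850 bits
- The more "peaked" or concentrated a distribution, the lower its entropy

Entropies:
  H(A) = 0.8790 bits
  H(B) = 1.5850 bits
  H(C) = 1.5427 bits

Ranking: B > C > A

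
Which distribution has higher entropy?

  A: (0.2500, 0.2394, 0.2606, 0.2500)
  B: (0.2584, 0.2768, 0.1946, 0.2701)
A

Both distributions are close to uniform, making this a harder comparison.

H(A) = 1.9993 bits
H(B) = 1.9871 bits

The distribution closer to uniform has higher entropy.
Answer: A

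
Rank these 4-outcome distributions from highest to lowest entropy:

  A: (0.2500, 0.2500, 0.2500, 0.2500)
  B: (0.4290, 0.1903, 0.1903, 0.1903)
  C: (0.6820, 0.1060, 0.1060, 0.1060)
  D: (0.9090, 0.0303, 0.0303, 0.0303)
A > B > C > D

Key insight: Entropy is maximized by uniform distributions and minimized by concentrated distributions.

Entropies:
  H(A) = 2.0000 bits
  H(B) = 1.8904 bits
  H(C) = 1.4062 bits
  H(D) = 0.5840 bits

Ranking: A > B > C > D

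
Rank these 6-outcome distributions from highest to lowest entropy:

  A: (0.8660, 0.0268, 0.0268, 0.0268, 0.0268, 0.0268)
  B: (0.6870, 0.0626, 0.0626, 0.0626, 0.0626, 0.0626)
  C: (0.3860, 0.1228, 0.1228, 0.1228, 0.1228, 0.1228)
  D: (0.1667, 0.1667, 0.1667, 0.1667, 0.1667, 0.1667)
D > C > B > A

Key insight: Entropy is maximized by uniform distributions and minimized by concentrated distributions.

Entropies:
  H(A) = 0.8794 bits
  H(B) = 1.6234 bits
  H(C) = 2.3878 bits
  H(D) = 2.5850 bits

Ranking: D > C > B > A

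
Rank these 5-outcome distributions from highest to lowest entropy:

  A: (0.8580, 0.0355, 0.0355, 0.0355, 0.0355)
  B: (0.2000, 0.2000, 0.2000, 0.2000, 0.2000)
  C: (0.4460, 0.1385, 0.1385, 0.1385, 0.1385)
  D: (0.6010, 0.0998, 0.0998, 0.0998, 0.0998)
B > C > D > A

Key insight: Entropy is maximized by uniform distributions and minimized by concentrated distributions.

Entropies:
  H(A) = 0.8735 bits
  H(B) = 2.3219 bits
  H(C) = 2.0996 bits
  H(D) = 1.7684 bits

Ranking: B > C > D > A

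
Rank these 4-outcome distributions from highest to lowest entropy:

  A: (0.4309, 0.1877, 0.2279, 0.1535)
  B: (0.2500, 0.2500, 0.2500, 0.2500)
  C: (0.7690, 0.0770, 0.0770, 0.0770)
B > A > C

Key insight: Entropy is maximized by uniform distributions and minimized by concentrated distributions.

- Uniform distributions have maximum entropy log₂(4) = 2.0000 bits
- The more "peaked" or concentrated a distribution, the lower its entropy

Entropies:
  H(A) = 1.8777 bits
  H(B) = 2.0000 bits
  H(C) = 1.1459 bits

Ranking: B > A > C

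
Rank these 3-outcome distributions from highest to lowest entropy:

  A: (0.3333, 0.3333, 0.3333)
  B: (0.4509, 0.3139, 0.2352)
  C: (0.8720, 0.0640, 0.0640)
A > B > C

Key insight: Entropy is maximized by uniform distributions and minimized by concentrated distributions.

- Uniform distributions have maximum entropy log₂(3) = 1.5850 bits
- The more "peaked" or concentrated a distribution, the lower its entropy

Entropies:
  H(A) = 1.5850 bits
  H(B) = 1.5339 bits
  H(C) = 0.6799 bits

Ranking: A > B > C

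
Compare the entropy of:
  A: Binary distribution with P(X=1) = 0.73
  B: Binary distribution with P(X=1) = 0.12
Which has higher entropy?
A

For binary distributions, entropy is maximized at p=0.5 and decreases as p moves toward 0 or 1.

H(A) = H(0.73) = 0.8415 bits
H(B) = H(0.12) = 0.5294 bits

Distribution A (p=0.73) is closer to uniform (p=0.5), so it has higher entropy.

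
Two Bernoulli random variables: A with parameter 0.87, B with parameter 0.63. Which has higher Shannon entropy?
B

For binary distributions, entropy is maximized at p=0.5 and decreases as p moves toward 0 or 1.

H(A) = H(0.87) = 0.5574 bits
H(B) = H(0.63) = 0.9507 bits

Distribution B (p=0.63) is closer to uniform (p=0.5), so it has higher entropy.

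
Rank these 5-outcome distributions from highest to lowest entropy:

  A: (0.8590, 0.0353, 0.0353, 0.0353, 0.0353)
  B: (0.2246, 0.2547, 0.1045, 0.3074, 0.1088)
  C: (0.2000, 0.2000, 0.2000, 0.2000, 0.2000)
C > B > A

Key insight: Entropy is maximized by uniform distributions and minimized by concentrated distributions.

- Uniform distributions have maximum entropy log₂(5) = 2.3219 bits
- The more "peaked" or concentrated a distribution, the lower its entropy

Entropies:
  H(A) = 0.8689 bits
  H(B) = 2.1982 bits
  H(C) = 2.3219 bits

Ranking: C > B > A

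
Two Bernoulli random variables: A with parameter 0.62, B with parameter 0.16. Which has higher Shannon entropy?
A

For binary distributions, entropy is maximized at p=0.5 and decreases as p moves toward 0 or 1.

H(A) = H(0.62) = 0.9580 bits
H(B) = H(0.16) = 0.6343 bits

Distribution A (p=0.62) is closer to uniform (p=0.5), so it has higher entropy.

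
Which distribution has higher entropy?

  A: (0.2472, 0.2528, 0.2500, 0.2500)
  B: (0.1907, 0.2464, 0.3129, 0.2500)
A

Both distributions are close to uniform, making this a harder comparison.

H(A) = 2.0000 bits
H(B) = 1.9783 bits

The distribution closer to uniform has higher entropy.
Answer: A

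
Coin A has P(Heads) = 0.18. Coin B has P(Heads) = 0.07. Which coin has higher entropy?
A

For binary distributions, entropy is maximized at p=0.5 and decreases as p moves toward 0 or 1.

H(A) = H(0.18) = 0.6801 bits
H(B) = H(0.07) = 0.3659 bits

Distribution A (p=0.18) is closer to uniform (p=0.5), so it has higher entropy.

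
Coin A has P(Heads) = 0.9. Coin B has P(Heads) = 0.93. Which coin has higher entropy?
A

For binary distributions, entropy is maximized at p=0.5 and decreases as p moves toward 0 or 1.

H(A) = H(0.9) = 0.4690 bits
H(B) = H(0.93) = 0.3659 bits

Distribution A (p=0.9) is closer to uniform (p=0.5), so it has higher entropy.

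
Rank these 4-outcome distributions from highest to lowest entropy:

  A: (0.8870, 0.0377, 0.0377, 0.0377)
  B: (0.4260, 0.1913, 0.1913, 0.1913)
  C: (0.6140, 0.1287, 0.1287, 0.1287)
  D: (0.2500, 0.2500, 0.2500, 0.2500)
D > B > C > A

Key insight: Entropy is maximized by uniform distributions and minimized by concentrated distributions.

Entropies:
  H(A) = 0.6880 bits
  H(B) = 1.8939 bits
  H(C) = 1.5740 bits
  H(D) = 2.0000 bits

Ranking: D > B > C > A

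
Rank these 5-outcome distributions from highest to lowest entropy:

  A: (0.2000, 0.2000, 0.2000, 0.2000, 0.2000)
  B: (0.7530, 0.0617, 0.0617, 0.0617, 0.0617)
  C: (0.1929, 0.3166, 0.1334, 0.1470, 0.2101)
A > C > B

Key insight: Entropy is maximized by uniform distributions and minimized by concentrated distributions.

- Uniform distributions have maximum entropy log₂(5) = 2.3219 bits
- The more "peaked" or concentrated a distribution, the lower its entropy

Entropies:
  H(A) = 2.3219 bits
  H(B) = 1.3005 bits
  H(C) = 2.2505 bits

Ranking: A > C > B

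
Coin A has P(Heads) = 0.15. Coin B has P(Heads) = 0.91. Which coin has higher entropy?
A

For binary distributions, entropy is maximized at p=0.5 and decreases as p moves toward 0 or 1.

H(A) = H(0.15) = 0.6098 bits
H(B) = H(0.91) = 0.4365 bits

Distribution A (p=0.15) is closer to uniform (p=0.5), so it has higher entropy.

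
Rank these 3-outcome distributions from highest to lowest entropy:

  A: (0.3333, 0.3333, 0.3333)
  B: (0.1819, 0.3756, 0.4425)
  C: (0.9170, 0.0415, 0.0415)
A > B > C

Key insight: Entropy is maximized by uniform distributions and minimized by concentrated distributions.

- Uniform distributions have maximum entropy log₂(3) = 1.5850 bits
- The more "peaked" or concentrated a distribution, the lower its entropy

Entropies:
  H(A) = 1.5850 bits
  H(B) = 1.4983 bits
  H(C) = 0.4957 bits

Ranking: A > B > C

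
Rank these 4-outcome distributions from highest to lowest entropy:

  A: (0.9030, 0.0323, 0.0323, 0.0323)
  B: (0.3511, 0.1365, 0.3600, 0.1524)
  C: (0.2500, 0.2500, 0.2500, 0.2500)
C > B > A

Key insight: Entropy is maximized by uniform distributions and minimized by concentrated distributions.

- Uniform distributions have maximum entropy log₂(4) = 2.0000 bits
- The more "peaked" or concentrated a distribution, the lower its entropy

Entropies:
  H(A) = 0.6132 bits
  H(B) = 1.8665 bits
  H(C) = 2.0000 bits

Ranking: C > B > A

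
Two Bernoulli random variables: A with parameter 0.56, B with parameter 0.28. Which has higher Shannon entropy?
A

For binary distributions, entropy is maximized at p=0.5 and decreases as p moves toward 0 or 1.

H(A) = H(0.56) = 0.9896 bits
H(B) = H(0.28) = 0.8555 bits

Distribution A (p=0.56) is closer to uniform (p=0.5), so it has higher entropy.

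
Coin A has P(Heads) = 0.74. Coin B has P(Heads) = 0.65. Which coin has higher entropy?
B

For binary distributions, entropy is maximized at p=0.5 and decreases as p moves toward 0 or 1.

H(A) = H(0.74) = 0.8267 bits
H(B) = H(0.65) = 0.9341 bits

Distribution B (p=0.65) is closer to uniform (p=0.5), so it has higher entropy.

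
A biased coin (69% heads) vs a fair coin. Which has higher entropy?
Fair coin

The fair coin is uniform (p=0.5), maximizing binary entropy at 1 bit. The biased coin has H(0.69) ≈ 0.893 bits — its outcome is more predictable, so its entropy is lower.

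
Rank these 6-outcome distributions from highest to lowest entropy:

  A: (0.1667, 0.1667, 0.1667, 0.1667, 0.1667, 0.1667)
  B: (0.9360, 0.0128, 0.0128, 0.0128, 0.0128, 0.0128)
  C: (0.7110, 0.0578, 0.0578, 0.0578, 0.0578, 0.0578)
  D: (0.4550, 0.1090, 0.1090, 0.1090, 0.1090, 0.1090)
A > D > C > B

Key insight: Entropy is maximized by uniform distributions and minimized by concentrated distributions.

Entropies:
  H(A) = 2.5850 bits
  H(B) = 0.4917 bits
  H(C) = 1.5385 bits
  H(D) = 2.2596 bits

Ranking: A > D > C > B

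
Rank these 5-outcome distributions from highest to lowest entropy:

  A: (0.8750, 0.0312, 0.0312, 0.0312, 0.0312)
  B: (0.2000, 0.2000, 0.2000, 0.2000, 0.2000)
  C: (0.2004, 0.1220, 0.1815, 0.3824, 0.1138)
B > C > A

Key insight: Entropy is maximized by uniform distributions and minimized by concentrated distributions.

- Uniform distributions have maximum entropy log₂(5) = 2.3219 bits
- The more "peaked" or concentrated a distribution, the lower its entropy

Entropies:
  H(A) = 0.7936 bits
  H(B) = 2.3219 bits
  H(C) = 2.1689 bits

Ranking: B > C > A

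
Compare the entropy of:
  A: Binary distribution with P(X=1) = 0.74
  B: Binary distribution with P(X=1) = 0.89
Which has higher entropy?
A

For binary distributions, entropy is maximized at p=0.5 and decreases as p moves toward 0 or 1.

H(A) = H(0.74) = 0.8267 bits
H(B) = H(0.89) = 0.4999 bits

Distribution A (p=0.74) is closer to uniform (p=0.5), so it has higher entropy.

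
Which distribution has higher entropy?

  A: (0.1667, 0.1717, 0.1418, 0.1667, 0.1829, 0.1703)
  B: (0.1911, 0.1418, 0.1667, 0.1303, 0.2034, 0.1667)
A

Both distributions are close to uniform, making this a harder comparison.

H(A) = 2.5809 bits
H(B) = 2.5680 bits

The distribution closer to uniform has higher entropy.
Answer: A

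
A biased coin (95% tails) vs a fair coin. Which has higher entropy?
Fair coin

The fair coin is uniform (p=0.5), maximizing binary entropy at 1 bit. The biased coin has H(0.95) ≈ 0.286 bits — its outcome is more predictable, so its entropy is lower.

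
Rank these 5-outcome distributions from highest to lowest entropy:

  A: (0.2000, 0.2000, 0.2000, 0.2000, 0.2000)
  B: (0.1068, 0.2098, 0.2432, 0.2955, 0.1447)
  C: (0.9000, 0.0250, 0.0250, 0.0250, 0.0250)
A > B > C

Key insight: Entropy is maximized by uniform distributions and minimized by concentrated distributions.

- Uniform distributions have maximum entropy log₂(5) = 2.3219 bits
- The more "peaked" or concentrated a distribution, the lower its entropy

Entropies:
  H(A) = 2.3219 bits
  H(B) = 2.2367 bits
  H(C) = 0.6690 bits

Ranking: A > B > C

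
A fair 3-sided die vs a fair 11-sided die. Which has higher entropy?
11-sided die

Both are uniform distributions; for uniform over n outcomes, H = log₂(n). H(3-sided) = log₂(3) = 1.585 bits and H(11-sided) = log₂(11) = 3.459 bits. More outcomes in a uniform distribution means higher entropy.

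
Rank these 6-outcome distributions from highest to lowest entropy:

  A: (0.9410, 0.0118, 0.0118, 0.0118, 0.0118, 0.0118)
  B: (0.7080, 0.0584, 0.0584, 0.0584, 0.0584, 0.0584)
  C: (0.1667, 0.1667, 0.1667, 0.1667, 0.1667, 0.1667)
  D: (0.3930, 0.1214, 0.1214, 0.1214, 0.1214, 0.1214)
C > D > B > A

Key insight: Entropy is maximized by uniform distributions and minimized by concentrated distributions.

Entropies:
  H(A) = 0.4605 bits
  H(B) = 1.5493 bits
  H(C) = 2.5850 bits
  H(D) = 2.3761 bits

Ranking: C > D > B > A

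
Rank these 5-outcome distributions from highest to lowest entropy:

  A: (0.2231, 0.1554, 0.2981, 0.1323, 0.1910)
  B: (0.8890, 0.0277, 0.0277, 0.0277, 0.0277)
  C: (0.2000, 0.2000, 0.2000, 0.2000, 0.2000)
C > A > B

Key insight: Entropy is maximized by uniform distributions and minimized by concentrated distributions.

- Uniform distributions have maximum entropy log₂(5) = 2.3219 bits
- The more "peaked" or concentrated a distribution, the lower its entropy

Entropies:
  H(A) = 2.2631 bits
  H(B) = 0.7249 bits
  H(C) = 2.3219 bits

Ranking: C > A > B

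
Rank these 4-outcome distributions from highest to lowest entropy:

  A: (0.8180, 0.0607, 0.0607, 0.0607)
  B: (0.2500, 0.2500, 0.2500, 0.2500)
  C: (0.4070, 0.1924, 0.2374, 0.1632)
B > C > A

Key insight: Entropy is maximized by uniform distributions and minimized by concentrated distributions.

- Uniform distributions have maximum entropy log₂(4) = 2.0000 bits
- The more "peaked" or concentrated a distribution, the lower its entropy

Entropies:
  H(A) = 0.9729 bits
  H(B) = 2.0000 bits
  H(C) = 1.9047 bits

Ranking: B > C > A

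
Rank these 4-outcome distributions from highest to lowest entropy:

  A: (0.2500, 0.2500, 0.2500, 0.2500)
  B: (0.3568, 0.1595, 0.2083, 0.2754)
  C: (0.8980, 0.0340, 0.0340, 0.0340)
A > B > C

Key insight: Entropy is maximized by uniform distributions and minimized by concentrated distributions.

- Uniform distributions have maximum entropy log₂(4) = 2.0000 bits
- The more "peaked" or concentrated a distribution, the lower its entropy

Entropies:
  H(A) = 2.0000 bits
  H(B) = 1.9367 bits
  H(C) = 0.6370 bits

Ranking: A > B > C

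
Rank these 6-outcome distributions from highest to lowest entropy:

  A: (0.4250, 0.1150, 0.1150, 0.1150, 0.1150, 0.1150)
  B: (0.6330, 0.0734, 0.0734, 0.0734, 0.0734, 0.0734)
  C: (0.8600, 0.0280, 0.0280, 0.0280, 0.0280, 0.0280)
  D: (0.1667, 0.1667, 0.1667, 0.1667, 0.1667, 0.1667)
D > A > B > C

Key insight: Entropy is maximized by uniform distributions and minimized by concentrated distributions.

Entropies:
  H(A) = 2.3188 bits
  H(B) = 1.8005 bits
  H(C) = 0.9093 bits
  H(D) = 2.5850 bits

Ranking: D > A > B > C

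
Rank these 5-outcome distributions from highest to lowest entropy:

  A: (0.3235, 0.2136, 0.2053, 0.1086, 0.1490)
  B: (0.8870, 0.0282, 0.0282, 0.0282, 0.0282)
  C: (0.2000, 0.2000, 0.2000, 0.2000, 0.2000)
C > A > B

Key insight: Entropy is maximized by uniform distributions and minimized by concentrated distributions.

- Uniform distributions have maximum entropy log₂(5) = 2.3219 bits
- The more "peaked" or concentrated a distribution, the lower its entropy

Entropies:
  H(A) = 2.2285 bits
  H(B) = 0.7349 bits
  H(C) = 2.3219 bits

Ranking: C > A > B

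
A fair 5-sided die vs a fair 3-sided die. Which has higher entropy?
5-sided die

Both are uniform distributions; for uniform over n outcomes, H = log₂(n). H(5-sided) = log₂(5) = 2.322 bits and H(3-sided) = log₂(3) = 1.585 bits. More outcomes in a uniform distribution means higher entropy.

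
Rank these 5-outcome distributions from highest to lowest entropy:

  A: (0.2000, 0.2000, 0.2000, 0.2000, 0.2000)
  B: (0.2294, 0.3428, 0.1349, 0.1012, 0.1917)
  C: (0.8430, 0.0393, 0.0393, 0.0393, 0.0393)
A > B > C

Key insight: Entropy is maximized by uniform distributions and minimized by concentrated distributions.

- Uniform distributions have maximum entropy log₂(5) = 2.3219 bits
- The more "peaked" or concentrated a distribution, the lower its entropy

Entropies:
  H(A) = 2.3219 bits
  H(B) = 2.1979 bits
  H(C) = 0.9411 bits

Ranking: A > B > C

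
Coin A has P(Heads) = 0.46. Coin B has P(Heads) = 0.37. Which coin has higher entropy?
A

For binary distributions, entropy is maximized at p=0.5 and decreases as p moves toward 0 or 1.

H(A) = H(0.46) = 0.9954 bits
H(B) = H(0.37) = 0.9507 bits

Distribution A (p=0.46) is closer to uniform (p=0.5), so it has higher entropy.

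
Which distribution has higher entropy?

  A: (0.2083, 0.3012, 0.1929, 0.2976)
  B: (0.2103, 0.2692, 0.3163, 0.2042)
B

Both distributions are close to uniform, making this a harder comparison.

H(A) = 1.9712 bits
H(B) = 1.9760 bits

The distribution closer to uniform has higher entropy.
Answer: B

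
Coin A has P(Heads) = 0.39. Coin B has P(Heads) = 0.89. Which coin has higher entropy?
A

For binary distributions, entropy is maximized at p=0.5 and decreases as p moves toward 0 or 1.

H(A) = H(0.39) = 0.9648 bits
H(B) = H(0.89) = 0.4999 bits

Distribution A (p=0.39) is closer to uniform (p=0.5), so it has higher entropy.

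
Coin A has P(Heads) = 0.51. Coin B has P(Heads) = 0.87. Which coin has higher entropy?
A

For binary distributions, entropy is maximized at p=0.5 and decreases as p moves toward 0 or 1.

H(A) = H(0.51) = 0.9997 bits
H(B) = H(0.87) = 0.5574 bits

Distribution A (p=0.51) is closer to uniform (p=0.5), so it has higher entropy.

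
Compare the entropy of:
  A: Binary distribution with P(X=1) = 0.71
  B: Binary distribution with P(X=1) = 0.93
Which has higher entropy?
A

For binary distributions, entropy is maximized at p=0.5 and decreases as p moves toward 0 or 1.

H(A) = H(0.71) = 0.8687 bits
H(B) = H(0.93) = 0.3659 bits

Distribution A (p=0.71) is closer to uniform (p=0.5), so it has higher entropy.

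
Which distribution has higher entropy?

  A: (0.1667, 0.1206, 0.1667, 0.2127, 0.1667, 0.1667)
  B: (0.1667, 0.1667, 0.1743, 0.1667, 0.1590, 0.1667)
B

Both distributions are close to uniform, making this a harder comparison.

H(A) = 2.5664 bits
H(B) = 2.5845 bits

The distribution closer to uniform has higher entropy.
Answer: B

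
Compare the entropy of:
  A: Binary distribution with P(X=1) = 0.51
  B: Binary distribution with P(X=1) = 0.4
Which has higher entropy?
A

For binary distributions, entropy is maximized at p=0.5 and decreases as p moves toward 0 or 1.

H(A) = H(0.51) = 0.9997 bits
H(B) = H(0.4) = 0.9710 bits

Distribution A (p=0.51) is closer to uniform (p=0.5), so it has higher entropy.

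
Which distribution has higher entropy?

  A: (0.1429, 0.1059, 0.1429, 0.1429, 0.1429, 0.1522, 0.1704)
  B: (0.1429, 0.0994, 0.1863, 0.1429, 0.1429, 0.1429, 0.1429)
A

Both distributions are close to uniform, making this a harder comparison.

H(A) = 2.7957 bits
H(B) = 2.7880 bits

The distribution closer to uniform has higher entropy.
Answer: A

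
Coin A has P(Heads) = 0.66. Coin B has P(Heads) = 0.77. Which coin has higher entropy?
A

For binary distributions, entropy is maximized at p=0.5 and decreases as p moves toward 0 or 1.

H(A) = H(0.66) = 0.9248 bits
H(B) = H(0.77) = 0.7780 bits

Distribution A (p=0.66) is closer to uniform (p=0.5), so it has higher entropy.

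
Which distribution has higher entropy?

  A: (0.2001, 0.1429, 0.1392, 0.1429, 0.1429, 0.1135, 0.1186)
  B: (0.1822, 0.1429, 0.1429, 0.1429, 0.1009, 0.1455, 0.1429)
B

Both distributions are close to uniform, making this a harder comparison.

H(A) = 2.7847 bits
H(B) = 2.7902 bits

The distribution closer to uniform has higher entropy.
Answer: B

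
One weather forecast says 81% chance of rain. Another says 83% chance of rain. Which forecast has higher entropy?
81% forecast

Treat each forecast as a Bernoulli distribution. Binary entropy is maximized at p=0.5 and falls off symmetrically toward 0 or 1. The 81% forecast is closer to 50%, so it is more uncertain. H(81%) ≈ 0.701 bits, H(83%) ≈ 0.658 bits.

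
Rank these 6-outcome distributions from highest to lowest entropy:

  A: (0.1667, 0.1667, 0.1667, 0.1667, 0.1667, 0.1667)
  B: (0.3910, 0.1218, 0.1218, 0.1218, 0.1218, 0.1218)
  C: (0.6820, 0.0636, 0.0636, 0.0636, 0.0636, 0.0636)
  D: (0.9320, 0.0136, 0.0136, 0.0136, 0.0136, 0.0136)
A > B > C > D

Key insight: Entropy is maximized by uniform distributions and minimized by concentrated distributions.

Entropies:
  H(A) = 2.5850 bits
  H(B) = 2.3795 bits
  H(C) = 1.6406 bits
  H(D) = 0.5163 bits

Ranking: A > B > C > D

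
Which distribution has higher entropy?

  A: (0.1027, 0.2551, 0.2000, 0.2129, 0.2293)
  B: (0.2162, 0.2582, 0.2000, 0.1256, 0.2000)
B

Both distributions are close to uniform, making this a harder comparison.

H(A) = 2.2667 bits
H(B) = 2.2868 bits

The distribution closer to uniform has higher entropy.
Answer: B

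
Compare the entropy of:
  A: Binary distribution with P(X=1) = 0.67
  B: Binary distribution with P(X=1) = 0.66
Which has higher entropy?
B

For binary distributions, entropy is maximized at p=0.5 and decreases as p moves toward 0 or 1.

H(A) = H(0.67) = 0.9149 bits
H(B) = H(0.66) = 0.9248 bits

Distribution B (p=0.66) is closer to uniform (p=0.5), so it has higher entropy.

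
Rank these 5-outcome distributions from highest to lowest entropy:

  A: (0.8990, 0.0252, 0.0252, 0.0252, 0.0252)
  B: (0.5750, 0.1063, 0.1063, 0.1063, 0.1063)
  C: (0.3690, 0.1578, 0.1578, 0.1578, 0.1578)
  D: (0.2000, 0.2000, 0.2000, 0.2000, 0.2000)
D > C > B > A

Key insight: Entropy is maximized by uniform distributions and minimized by concentrated distributions.

Entropies:
  H(A) = 0.6742 bits
  H(B) = 1.8337 bits
  H(C) = 2.2119 bits
  H(D) = 2.3219 bits

Ranking: D > C > B > A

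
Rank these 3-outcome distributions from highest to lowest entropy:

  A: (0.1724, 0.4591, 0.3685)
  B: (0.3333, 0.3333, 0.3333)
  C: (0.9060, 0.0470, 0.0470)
B > A > C

Key insight: Entropy is maximized by uniform distributions and minimized by concentrated distributions.

- Uniform distributions have maximum entropy log₂(3) = 1.5850 bits
- The more "peaked" or concentrated a distribution, the lower its entropy

Entropies:
  H(A) = 1.4836 bits
  H(B) = 1.5850 bits
  H(C) = 0.5437 bits

Ranking: B > A > C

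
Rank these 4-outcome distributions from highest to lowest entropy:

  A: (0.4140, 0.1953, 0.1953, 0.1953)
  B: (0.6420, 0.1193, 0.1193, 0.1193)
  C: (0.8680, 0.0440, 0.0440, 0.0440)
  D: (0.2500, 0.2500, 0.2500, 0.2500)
D > A > B > C

Key insight: Entropy is maximized by uniform distributions and minimized by concentrated distributions.

Entropies:
  H(A) = 1.9073 bits
  H(B) = 1.5084 bits
  H(C) = 0.7721 bits
  H(D) = 2.0000 bits

Ranking: D > A > B > C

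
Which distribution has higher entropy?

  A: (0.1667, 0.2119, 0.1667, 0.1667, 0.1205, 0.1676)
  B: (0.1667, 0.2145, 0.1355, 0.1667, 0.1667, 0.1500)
B

Both distributions are close to uniform, making this a harder comparison.

H(A) = 2.5666 bits
H(B) = 2.5701 bits

The distribution closer to uniform has higher entropy.
Answer: B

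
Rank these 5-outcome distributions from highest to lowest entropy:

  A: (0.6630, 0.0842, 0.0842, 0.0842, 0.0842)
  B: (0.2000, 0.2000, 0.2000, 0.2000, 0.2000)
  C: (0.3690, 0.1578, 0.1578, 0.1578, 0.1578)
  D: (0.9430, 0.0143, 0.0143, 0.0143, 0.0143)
B > C > A > D

Key insight: Entropy is maximized by uniform distributions and minimized by concentrated distributions.

Entropies:
  H(A) = 1.5959 bits
  H(B) = 2.3219 bits
  H(C) = 2.2119 bits
  H(D) = 0.4294 bits

Ranking: B > C > A > D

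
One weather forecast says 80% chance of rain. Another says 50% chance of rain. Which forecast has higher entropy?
50% forecast

Treat each forecast as a Bernoulli distribution. Binary entropy is maximized at p=0.5 and falls off symmetrically toward 0 or 1. The 50% forecast is closer to 50%, so it is more uncertain. H(80%) ≈ 0.722 bits, H(50%) ≈ 1.000 bits.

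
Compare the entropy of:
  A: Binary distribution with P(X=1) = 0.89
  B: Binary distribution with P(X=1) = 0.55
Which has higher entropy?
B

For binary distributions, entropy is maximized at p=0.5 and decreases as p moves toward 0 or 1.

H(A) = H(0.89) = 0.4999 bits
H(B) = H(0.55) = 0.9928 bits

Distribution B (p=0.55) is closer to uniform (p=0.5), so it has higher entropy.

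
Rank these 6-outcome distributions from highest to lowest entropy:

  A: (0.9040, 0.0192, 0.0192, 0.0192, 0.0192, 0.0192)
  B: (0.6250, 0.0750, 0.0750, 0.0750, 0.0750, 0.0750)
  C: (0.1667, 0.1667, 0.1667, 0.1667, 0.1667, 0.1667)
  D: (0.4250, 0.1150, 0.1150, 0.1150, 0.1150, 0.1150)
C > D > B > A

Key insight: Entropy is maximized by uniform distributions and minimized by concentrated distributions.

Entropies:
  H(A) = 0.6791 bits
  H(B) = 1.8252 bits
  H(C) = 2.5850 bits
  H(D) = 2.3188 bits

Ranking: C > D > B > A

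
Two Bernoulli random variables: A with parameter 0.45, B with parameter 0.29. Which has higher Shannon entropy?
A

For binary distributions, entropy is maximized at p=0.5 and decreases as p moves toward 0 or 1.

H(A) = H(0.45) = 0.9928 bits
H(B) = H(0.29) = 0.8687 bits

Distribution A (p=0.45) is closer to uniform (p=0.5), so it has higher entropy.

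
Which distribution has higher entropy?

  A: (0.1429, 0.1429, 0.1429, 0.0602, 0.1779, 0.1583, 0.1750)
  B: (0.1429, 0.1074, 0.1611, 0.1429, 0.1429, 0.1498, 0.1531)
B

Both distributions are close to uniform, making this a harder comparison.

H(A) = 2.7514 bits
H(B) = 2.7980 bits

The distribution closer to uniform has higher entropy.
Answer: B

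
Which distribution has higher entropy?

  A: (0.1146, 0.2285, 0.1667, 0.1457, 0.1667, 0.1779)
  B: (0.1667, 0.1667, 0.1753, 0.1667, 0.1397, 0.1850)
B

Both distributions are close to uniform, making this a harder comparison.

H(A) = 2.5544 bits
H(B) = 2.5799 bits

The distribution closer to uniform has higher entropy.
Answer: B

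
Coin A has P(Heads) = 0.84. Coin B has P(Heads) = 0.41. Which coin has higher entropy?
B

For binary distributions, entropy is maximized at p=0.5 and decreases as p moves toward 0 or 1.

H(A) = H(0.84) = 0.6343 bits
H(B) = H(0.41) = 0.9765 bits

Distribution B (p=0.41) is closer to uniform (p=0.5), so it has higher entropy.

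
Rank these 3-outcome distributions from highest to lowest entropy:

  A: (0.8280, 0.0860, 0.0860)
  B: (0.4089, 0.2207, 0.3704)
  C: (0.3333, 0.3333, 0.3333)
C > B > A

Key insight: Entropy is maximized by uniform distributions and minimized by concentrated distributions.

- Uniform distributions have maximum entropy log₂(3) = 1.5850 bits
- The more "peaked" or concentrated a distribution, the lower its entropy

Entropies:
  H(A) = 0.8343 bits
  H(B) = 1.5394 bits
  H(C) = 1.5850 bits

Ranking: C > B > A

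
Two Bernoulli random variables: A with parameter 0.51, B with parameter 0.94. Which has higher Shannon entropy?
A

For binary distributions, entropy is maximized at p=0.5 and decreases as p moves toward 0 or 1.

H(A) = H(0.51) = 0.9997 bits
H(B) = H(0.94) = 0.3274 bits

Distribution A (p=0.51) is closer to uniform (p=0.5), so it has higher entropy.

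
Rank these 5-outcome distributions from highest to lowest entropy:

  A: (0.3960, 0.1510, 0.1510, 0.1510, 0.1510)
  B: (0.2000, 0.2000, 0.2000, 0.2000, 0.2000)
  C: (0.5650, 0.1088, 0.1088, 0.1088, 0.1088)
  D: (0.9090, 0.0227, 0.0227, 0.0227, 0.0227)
B > A > C > D

Key insight: Entropy is maximized by uniform distributions and minimized by concentrated distributions.

Entropies:
  H(A) = 2.1766 bits
  H(B) = 2.3219 bits
  H(C) = 1.8578 bits
  H(D) = 0.6218 bits

Ranking: B > A > C > D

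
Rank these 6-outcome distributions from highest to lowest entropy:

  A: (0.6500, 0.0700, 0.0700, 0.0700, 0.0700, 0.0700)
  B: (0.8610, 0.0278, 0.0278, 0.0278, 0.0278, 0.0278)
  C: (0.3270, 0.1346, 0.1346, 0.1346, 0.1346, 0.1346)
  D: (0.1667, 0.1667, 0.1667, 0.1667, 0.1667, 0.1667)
D > C > A > B

Key insight: Entropy is maximized by uniform distributions and minimized by concentrated distributions.

Entropies:
  H(A) = 1.7467 bits
  H(B) = 0.9044 bits
  H(C) = 2.4745 bits
  H(D) = 2.5850 bits

Ranking: D > C > A > B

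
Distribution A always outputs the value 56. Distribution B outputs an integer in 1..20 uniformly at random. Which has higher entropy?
B

A is deterministic, so H(A) = 0. B is uniform over 20 outcomes, so H(B) = log₂(20) = 4.322 bits. Any distribution with genuine randomness has higher entropy than a deterministic one.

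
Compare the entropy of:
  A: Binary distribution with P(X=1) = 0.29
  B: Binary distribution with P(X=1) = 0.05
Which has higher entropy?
A

For binary distributions, entropy is maximized at p=0.5 and decreases as p moves toward 0 or 1.

H(A) = H(0.29) = 0.8687 bits
H(B) = H(0.05) = 0.2864 bits

Distribution A (p=0.29) is closer to uniform (p=0.5), so it has higher entropy.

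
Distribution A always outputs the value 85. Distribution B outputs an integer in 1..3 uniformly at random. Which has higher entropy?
B

A is deterministic, so H(A) = 0. B is uniform over 3 outcomes, so H(B) = log₂(3) = 1.585 bits. Any distribution with genuine randomness has higher entropy than a deterministic one.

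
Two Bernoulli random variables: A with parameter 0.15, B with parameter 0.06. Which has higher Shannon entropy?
A

For binary distributions, entropy is maximized at p=0.5 and decreases as p moves toward 0 or 1.

H(A) = H(0.15) = 0.6098 bits
H(B) = H(0.06) = 0.3274 bits

Distribution A (p=0.15) is closer to uniform (p=0.5), so it has higher entropy.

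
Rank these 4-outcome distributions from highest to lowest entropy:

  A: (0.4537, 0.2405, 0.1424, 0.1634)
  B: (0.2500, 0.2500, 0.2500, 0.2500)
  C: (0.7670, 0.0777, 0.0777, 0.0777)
B > A > C

Key insight: Entropy is maximized by uniform distributions and minimized by concentrated distributions.

- Uniform distributions have maximum entropy log₂(4) = 2.0000 bits
- The more "peaked" or concentrated a distribution, the lower its entropy

Entropies:
  H(A) = 1.8392 bits
  H(B) = 2.0000 bits
  H(C) = 1.1525 bits

Ranking: B > A > C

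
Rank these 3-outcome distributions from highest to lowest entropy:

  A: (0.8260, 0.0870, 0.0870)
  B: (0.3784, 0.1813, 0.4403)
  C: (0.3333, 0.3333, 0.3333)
C > B > A

Key insight: Entropy is maximized by uniform distributions and minimized by concentrated distributions.

- Uniform distributions have maximum entropy log₂(3) = 1.5850 bits
- The more "peaked" or concentrated a distribution, the lower its entropy

Entropies:
  H(A) = 0.8408 bits
  H(B) = 1.4983 bits
  H(C) = 1.5850 bits

Ranking: C > B > A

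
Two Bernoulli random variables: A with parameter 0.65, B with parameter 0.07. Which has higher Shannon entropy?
A

For binary distributions, entropy is maximized at p=0.5 and decreases as p moves toward 0 or 1.

H(A) = H(0.65) = 0.9341 bits
H(B) = H(0.07) = 0.3659 bits

Distribution A (p=0.65) is closer to uniform (p=0.5), so it has higher entropy.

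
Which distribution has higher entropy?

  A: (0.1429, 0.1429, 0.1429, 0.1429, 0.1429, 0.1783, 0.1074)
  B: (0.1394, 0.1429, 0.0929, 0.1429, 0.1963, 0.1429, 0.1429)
A

Both distributions are close to uniform, making this a harder comparison.

H(A) = 2.7945 bits
H(B) = 2.7800 bits

The distribution closer to uniform has higher entropy.
Answer: A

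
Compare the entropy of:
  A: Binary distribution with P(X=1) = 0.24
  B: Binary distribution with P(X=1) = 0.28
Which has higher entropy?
B

For binary distributions, entropy is maximized at p=0.5 and decreases as p moves toward 0 or 1.

H(A) = H(0.24) = 0.7950 bits
H(B) = H(0.28) = 0.8555 bits

Distribution B (p=0.28) is closer to uniform (p=0.5), so it has higher entropy.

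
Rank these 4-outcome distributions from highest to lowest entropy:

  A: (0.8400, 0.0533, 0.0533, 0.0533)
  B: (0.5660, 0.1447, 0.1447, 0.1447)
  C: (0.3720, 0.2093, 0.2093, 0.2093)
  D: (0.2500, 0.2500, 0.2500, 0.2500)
D > C > B > A

Key insight: Entropy is maximized by uniform distributions and minimized by concentrated distributions.

Entropies:
  H(A) = 0.8879 bits
  H(B) = 1.6753 bits
  H(C) = 1.9476 bits
  H(D) = 2.0000 bits

Ranking: D > C > B > A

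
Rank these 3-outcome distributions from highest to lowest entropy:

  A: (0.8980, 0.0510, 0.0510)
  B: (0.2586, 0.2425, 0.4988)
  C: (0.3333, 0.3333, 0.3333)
C > B > A

Key insight: Entropy is maximized by uniform distributions and minimized by concentrated distributions.

- Uniform distributions have maximum entropy log₂(3) = 1.5850 bits
- The more "peaked" or concentrated a distribution, the lower its entropy

Entropies:
  H(A) = 0.5773 bits
  H(B) = 1.5008 bits
  H(C) = 1.5850 bits

Ranking: C > B > A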